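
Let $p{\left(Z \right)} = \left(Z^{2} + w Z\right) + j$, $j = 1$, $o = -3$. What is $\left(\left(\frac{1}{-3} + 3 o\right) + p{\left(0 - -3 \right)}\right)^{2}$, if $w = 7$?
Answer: $\frac{4225}{9} \approx 469.44$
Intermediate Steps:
$p{\left(Z \right)} = 1 + Z^{2} + 7 Z$ ($p{\left(Z \right)} = \left(Z^{2} + 7 Z\right) + 1 = 1 + Z^{2} + 7 Z$)
$\left(\left(\frac{1}{-3} + 3 o\right) + p{\left(0 - -3 \right)}\right)^{2} = \left(\left(\frac{1}{-3} + 3 \left(-3\right)\right) + \left(1 + \left(0 - -3\right)^{2} + 7 \left(0 - -3\right)\right)\right)^{2} = \left(\left(- \frac{1}{3} - 9\right) + \left(1 + \left(0 + 3\right)^{2} + 7 \left(0 + 3\right)\right)\right)^{2} = \left(- \frac{28}{3} + \left(1 + 3^{2} + 7 \cdot 3\right)\right)^{2} = \left(- \frac{28}{3} + \left(1 + 9 + 21\right)\right)^{2} = \left(- \frac{28}{3} + 31\right)^{2} = \left(\frac{65}{3}\right)^{2} = \frac{4225}{9}$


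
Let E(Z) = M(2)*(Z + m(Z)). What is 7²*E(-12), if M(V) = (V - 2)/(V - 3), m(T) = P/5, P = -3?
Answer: 0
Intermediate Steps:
m(T) = -⅗ (m(T) = -3/5 = -3*⅕ = -⅗)
M(V) = (-2 + V)/(-3 + V)
E(Z) = 0 (E(Z) = ((-2 + 2)/(-3 + 2))*(Z - ⅗) = (0/(-1))*(-⅗ + Z) = (-1*0)*(-⅗ + Z) = 0*(-⅗ + Z) = 0)
7²*E(-12) = 7²*0 = 49*0 = 0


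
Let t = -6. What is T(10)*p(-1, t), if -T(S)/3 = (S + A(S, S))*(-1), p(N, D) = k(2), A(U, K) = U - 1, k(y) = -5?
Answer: -285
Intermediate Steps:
A(U, K) = -1 + U
p(N, D) = -5
T(S) = -3 + 6*S (T(S) = -3*(S + (-1 + S))*(-1) = -3*(-1 + 2*S)*(-1) = -3*(1 - 2*S) = -3 + 6*S)
T(10)*p(-1, t) = (-3 + 6*10)*(-5) = (-3 + 60)*(-5) = 57*(-5) = -285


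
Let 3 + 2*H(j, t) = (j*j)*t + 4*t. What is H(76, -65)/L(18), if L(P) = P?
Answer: -375703/36 ≈ -10436.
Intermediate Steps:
H(j, t) = -3/2 + 2*t + t*j²/2 (H(j, t) = -3/2 + ((j*j)*t + 4*t)/2 = -3/2 + (j²*t + 4*t)/2 = -3/2 + (t*j² + 4*t)/2 = -3/2 + (4*t + t*j²)/2 = -3/2 + (2*t + t*j²/2) = -3/2 + 2*t + t*j²/2)
H(76, -65)/L(18) = (-3/2 + 2*(-65) + (½)*(-65)*76²)/18 = (-3/2 - 130 + (½)*(-65)*5776)*(1/18) = (-3/2 - 130 - 187720)*(1/18) = -375703/2*1/18 = -375703/36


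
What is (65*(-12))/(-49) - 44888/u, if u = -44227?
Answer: 36696572/2167123 ≈ 16.933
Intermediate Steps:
(65*(-12))/(-49) - 44888/u = (65*(-12))/(-49) - 44888/(-44227) = -780*(-1/49) - 44888*(-1/44227) = 780/49 + 44888/44227 = 36696572/2167123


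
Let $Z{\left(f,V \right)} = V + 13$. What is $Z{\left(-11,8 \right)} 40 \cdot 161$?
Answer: $135240$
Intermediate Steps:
$Z{\left(f,V \right)} = 13 + V$
$Z{\left(-11,8 \right)} 40 \cdot 161 = \left(13 + 8\right) 40 \cdot 161 = 21 \cdot 40 \cdot 161 = 840 \cdot 161 = 135240$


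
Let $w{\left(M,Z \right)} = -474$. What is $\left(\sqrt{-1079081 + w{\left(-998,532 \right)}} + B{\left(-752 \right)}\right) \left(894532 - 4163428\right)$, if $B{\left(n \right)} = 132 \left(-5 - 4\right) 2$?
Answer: $7766896896 - 3268896 i \sqrt{1079555} \approx 7.7669 \cdot 10^{9} - 3.3964 \cdot 10^{9} i$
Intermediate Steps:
$B{\left(n \right)} = -2376$ ($B{\left(n \right)} = 132 \left(\left(-9\right) 2\right) = 132 \left(-18\right) = -2376$)
$\left(\sqrt{-1079081 + w{\left(-998,532 \right)}} + B{\left(-752 \right)}\right) \left(894532 - 4163428\right) = \left(\sqrt{-1079081 - 474} - 2376\right) \left(894532 - 4163428\right) = \left(\sqrt{-1079555} - 2376\right) \left(-3268896\right) = \left(i \sqrt{1079555} - 2376\right) \left(-3268896\right) = \left(-2376 + i \sqrt{1079555}\right) \left(-3268896\right) = 7766896896 - 3268896 i \sqrt{1079555}$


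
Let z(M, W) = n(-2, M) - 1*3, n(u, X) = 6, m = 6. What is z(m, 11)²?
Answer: 9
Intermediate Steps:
z(M, W) = 3 (z(M, W) = 6 - 1*3 = 6 - 3 = 3)
z(m, 11)² = 3² = 9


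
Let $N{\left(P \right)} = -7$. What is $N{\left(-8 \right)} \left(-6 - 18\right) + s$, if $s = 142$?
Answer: $310$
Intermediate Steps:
$N{\left(-8 \right)} \left(-6 - 18\right) + s = - 7 \left(-6 - 18\right) + 142 = \left(-7\right) \left(-24\right) + 142 = 168 + 142 = 310$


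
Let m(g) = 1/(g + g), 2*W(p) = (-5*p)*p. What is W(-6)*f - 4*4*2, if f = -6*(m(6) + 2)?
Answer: 1093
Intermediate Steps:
W(p) = -5*p²/2 (W(p) = ((-5*p)*p)/2 = (-5*p²)/2 = -5*p²/2)
m(g) = 1/(2*g)
f = -25/2 (f = -6*((½)/6 + 2) = -6*((½)*(⅙) + 2) = -6*(1/12 + 2) = -6*25/12 = -25/2 ≈ -12.500)
W(-6)*f - 4*4*2 = -5/2*(-6)²*(-25/2) - 4*4*2 = -5/2*36*(-25/2) - 16*2 = -90*(-25/2) - 32 = 1125 - 32 = 1093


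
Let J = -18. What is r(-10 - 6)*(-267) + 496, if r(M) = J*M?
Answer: -76400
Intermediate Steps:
r(M) = -18*M
r(-10 - 6)*(-267) + 496 = -18*(-10 - 6)*(-267) + 496 = -18*(-16)*(-267) + 496 = 288*(-267) + 496 = -76896 + 496 = -76400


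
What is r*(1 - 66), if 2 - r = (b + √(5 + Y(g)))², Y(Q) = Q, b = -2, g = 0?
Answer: 455 - 260*√5 ≈ -126.38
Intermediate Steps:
r = 2 - (-2 + √5)² (r = 2 - (-2 + √(5 + 0))² = 2 - (-2 + √5)² ≈ 1.9443)
r*(1 - 66) = (-7 + 4*√5)*(1 - 66) = (-7 + 4*√5)*(-65) = 455 - 260*√5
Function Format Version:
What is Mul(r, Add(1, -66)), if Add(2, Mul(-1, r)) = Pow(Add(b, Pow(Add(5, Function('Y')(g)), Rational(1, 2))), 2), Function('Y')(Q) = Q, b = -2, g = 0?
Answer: Add(455, Mul(-260, Pow(5, Rational(1, 2)))) ≈ -126.38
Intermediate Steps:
r = Add(2, Mul(-1, Pow(Add(-2, Pow(5, Rational(1, 2))), 2))) (r = Add(2, Mul(-1, Pow(Add(-2, Pow(Add(5, 0), Rational(1, 2))), 2))) = Add(2, Mul(-1, Pow(Add(-2, Pow(5, Rational(1, 2))), 2))) ≈ 1.9443)
Mul(r, Add(1, -66)) = Mul(Add(-7, Mul(4, Pow(5, Rational(1, 2)))), Add(1, -66)) = Mul(Add(-7, Mul(4, Pow(5, Rational(1, 2)))), -65) = Add(455, Mul(-260, Pow(5, Rational(1, 2))))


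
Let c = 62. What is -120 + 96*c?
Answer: 5832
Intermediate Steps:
-120 + 96*c = -120 + 96*62 = -120 + 5952 = 5832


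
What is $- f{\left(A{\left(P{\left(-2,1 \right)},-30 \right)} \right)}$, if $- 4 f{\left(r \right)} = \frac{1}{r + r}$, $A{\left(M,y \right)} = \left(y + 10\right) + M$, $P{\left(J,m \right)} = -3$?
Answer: $- \frac{1}{184} \approx -0.0054348$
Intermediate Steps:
$A{\left(M,y \right)} = 10 + M + y$ ($A{\left(M,y \right)} = \left(10 + y\right) + M = 10 + M + y$)
$f{\left(r \right)} = - \frac{1}{8 r}$ ($f{\left(r \right)} = - \frac{1}{4 \left(r + r\right)} = - \frac{1}{4 \cdot 2 r} = - \frac{\frac{1}{2} \frac{1}{r}}{4} = - \frac{1}{8 r}$)
$- f{\left(A{\left(P{\left(-2,1 \right)},-30 \right)} \right)} = - \frac{-1}{8 \left(10 - 3 - 30\right)} = - \frac{-1}{8 \left(-23\right)} = - \frac{\left(-1\right) \left(-1\right)}{8 \cdot 23} = \left(-1\right) \frac{1}{184} = - \frac{1}{184}$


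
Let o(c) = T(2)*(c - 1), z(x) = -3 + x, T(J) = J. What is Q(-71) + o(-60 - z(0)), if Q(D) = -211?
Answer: -327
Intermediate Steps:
o(c) = -2 + 2*c (o(c) = 2*(c - 1) = 2*(-1 + c) = -2 + 2*c)
Q(-71) + o(-60 - z(0)) = -211 + (-2 + 2*(-60 - (-3 + 0))) = -211 + (-2 + 2*(-60 - 1*(-3))) = -211 + (-2 + 2*(-60 + 3)) = -211 + (-2 + 2*(-57)) = -211 + (-2 - 114) = -211 - 116 = -327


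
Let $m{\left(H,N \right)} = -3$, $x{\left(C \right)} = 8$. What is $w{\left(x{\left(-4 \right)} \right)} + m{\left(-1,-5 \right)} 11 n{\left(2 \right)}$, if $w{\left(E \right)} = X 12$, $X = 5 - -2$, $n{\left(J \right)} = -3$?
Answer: $183$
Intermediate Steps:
$X = 7$ ($X = 5 + 2 = 7$)
$w{\left(E \right)} = 84$ ($w{\left(E \right)} = 7 \cdot 12 = 84$)
$w{\left(x{\left(-4 \right)} \right)} + m{\left(-1,-5 \right)} 11 n{\left(2 \right)} = 84 + \left(-3\right) 11 \left(-3\right) = 84 - -99 = 84 + 99 = 183$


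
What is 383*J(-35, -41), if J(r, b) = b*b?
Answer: 643823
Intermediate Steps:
J(r, b) = b²
383*J(-35, -41) = 383*(-41)² = 383*1681 = 643823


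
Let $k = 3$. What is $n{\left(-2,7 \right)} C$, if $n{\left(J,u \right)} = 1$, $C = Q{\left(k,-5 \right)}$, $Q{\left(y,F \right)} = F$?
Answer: $-5$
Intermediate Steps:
$C = -5$
$n{\left(-2,7 \right)} C = 1 \left(-5\right) = -5$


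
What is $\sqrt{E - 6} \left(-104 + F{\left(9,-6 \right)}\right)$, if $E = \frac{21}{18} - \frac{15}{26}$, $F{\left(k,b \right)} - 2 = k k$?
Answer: $- \frac{7 i \sqrt{8229}}{13} \approx - 48.846 i$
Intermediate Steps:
$F{\left(k,b \right)} = 2 + k^{2}$ ($F{\left(k,b \right)} = 2 + k k = 2 + k^{2}$)
$E = \frac{23}{39}$ ($E = 21 \cdot \frac{1}{18} - \frac{15}{26} = \frac{7}{6} - \frac{15}{26} = \frac{23}{39} \approx 0.58974$)
$\sqrt{E - 6} \left(-104 + F{\left(9,-6 \right)}\right) = \sqrt{\frac{23}{39} - 6} \left(-104 + \left(2 + 9^{2}\right)\right) = \sqrt{- \frac{211}{39}} \left(-104 + \left(2 + 81\right)\right) = \frac{i \sqrt{8229}}{39} \left(-104 + 83\right) = \frac{i \sqrt{8229}}{39} \left(-21\right) = - \frac{7 i \sqrt{8229}}{13}$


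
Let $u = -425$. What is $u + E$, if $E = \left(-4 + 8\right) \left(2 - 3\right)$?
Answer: $-429$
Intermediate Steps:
$E = -4$ ($E = 4 \left(2 - 3\right) = 4 \left(-1\right) = -4$)
$u + E = -425 - 4 = -429$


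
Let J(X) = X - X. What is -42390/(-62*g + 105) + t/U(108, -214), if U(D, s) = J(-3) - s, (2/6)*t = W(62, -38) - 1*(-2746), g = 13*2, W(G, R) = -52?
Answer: 10625517/161249 ≈ 65.895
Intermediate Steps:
J(X) = 0
g = 26
t = 8082 (t = 3*(-52 - 1*(-2746)) = 3*(-52 + 2746) = 3*2694 = 8082)
U(D, s) = -s (U(D, s) = 0 - s = -s)
-42390/(-62*g + 105) + t/U(108, -214) = -42390/(-62*26 + 105) + 8082/((-1*(-214))) = -42390/(-1612 + 105) + 8082/214 = -42390/(-1507) + 8082*(1/214) = -42390*(-1/1507) + 4041/107 = 42390/1507 + 4041/107 = 10625517/161249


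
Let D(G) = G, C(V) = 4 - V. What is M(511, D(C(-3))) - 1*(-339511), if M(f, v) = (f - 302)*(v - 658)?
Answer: 203452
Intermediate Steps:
M(f, v) = (-658 + v)*(-302 + f) (M(f, v) = (-302 + f)*(-658 + v) = (-658 + v)*(-302 + f))
M(511, D(C(-3))) - 1*(-339511) = (198716 - 658*511 - 302*(4 - 1*(-3)) + 511*(4 - 1*(-3))) - 1*(-339511) = (198716 - 336238 - 302*(4 + 3) + 511*(4 + 3)) + 339511 = (198716 - 336238 - 302*7 + 511*7) + 339511 = (198716 - 336238 - 2114 + 3577) + 339511 = -136059 + 339511 = 203452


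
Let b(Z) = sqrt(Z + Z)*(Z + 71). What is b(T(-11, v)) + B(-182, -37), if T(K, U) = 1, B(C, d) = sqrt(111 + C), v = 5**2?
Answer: 72*sqrt(2) + I*sqrt(71) ≈ 101.82 + 8.4261*I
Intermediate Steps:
v = 25
b(Z) = sqrt(2)*sqrt(Z)*(71 + Z) (b(Z) = sqrt(2*Z)*(71 + Z) = (sqrt(2)*sqrt(Z))*(71 + Z) = sqrt(2)*sqrt(Z)*(71 + Z))
b(T(-11, v)) + B(-182, -37) = sqrt(2)*sqrt(1)*(71 + 1) + sqrt(111 - 182) = sqrt(2)*1*72 + sqrt(-71) = 72*sqrt(2) + I*sqrt(71)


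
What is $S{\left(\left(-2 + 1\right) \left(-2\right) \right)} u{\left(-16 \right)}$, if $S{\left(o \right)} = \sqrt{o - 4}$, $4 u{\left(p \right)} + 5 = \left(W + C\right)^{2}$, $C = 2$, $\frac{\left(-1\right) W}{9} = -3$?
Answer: $209 i \sqrt{2} \approx 295.57 i$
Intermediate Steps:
$W = 27$ ($W = \left(-9\right) \left(-3\right) = 27$)
$u{\left(p \right)} = 209$ ($u{\left(p \right)} = - \frac{5}{4} + \frac{\left(27 + 2\right)^{2}}{4} = - \frac{5}{4} + \frac{29^{2}}{4} = - \frac{5}{4} + \frac{1}{4} \cdot 841 = - \frac{5}{4} + \frac{841}{4} = 209$)
$S{\left(o \right)} = \sqrt{-4 + o}$
$S{\left(\left(-2 + 1\right) \left(-2\right) \right)} u{\left(-16 \right)} = \sqrt{-4 + \left(-2 + 1\right) \left(-2\right)} 209 = \sqrt{-4 - -2} \cdot 209 = \sqrt{-4 + 2} \cdot 209 = \sqrt{-2} \cdot 209 = i \sqrt{2} \cdot 209 = 209 i \sqrt{2}$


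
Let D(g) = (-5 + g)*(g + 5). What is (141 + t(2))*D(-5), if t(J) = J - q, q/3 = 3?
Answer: 0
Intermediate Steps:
q = 9 (q = 3*3 = 9)
D(g) = (-5 + g)*(5 + g)
t(J) = -9 + J (t(J) = J - 1*9 = J - 9 = -9 + J)
(141 + t(2))*D(-5) = (141 + (-9 + 2))*(-25 + (-5)**2) = (141 - 7)*(-25 + 25) = 134*0 = 0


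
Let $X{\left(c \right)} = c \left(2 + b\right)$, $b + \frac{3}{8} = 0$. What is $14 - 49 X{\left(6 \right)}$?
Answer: $- \frac{1855}{4} \approx -463.75$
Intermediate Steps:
$b = - \frac{3}{8}$ ($b = - \frac{3}{8} + 0 = - \frac{3}{8} \approx -0.375$)
$X{\left(c \right)} = \frac{13 c}{8}$ ($X{\left(c \right)} = c \left(2 - \frac{3}{8}\right) = c \frac{13}{8} = \frac{13 c}{8}$)
$14 - 49 X{\left(6 \right)} = 14 - 49 \cdot \frac{13}{8} \cdot 6 = 14 - \frac{1911}{4} = - \frac{1855}{4}$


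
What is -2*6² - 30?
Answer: -102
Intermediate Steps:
-2*6² - 30 = -2*36 - 30 = -72 - 30 = -102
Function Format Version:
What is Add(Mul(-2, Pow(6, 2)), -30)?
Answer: -102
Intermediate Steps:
Add(Mul(-2, Pow(6, 2)), -30) = Add(Mul(-2, 36), -30) = Add(-72, -30) = -102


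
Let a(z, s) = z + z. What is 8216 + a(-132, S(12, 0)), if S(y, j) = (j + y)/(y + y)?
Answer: 7952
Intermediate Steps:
S(y, j) = (j + y)/(2*y) (S(y, j) = (j + y)/((2*y)) = (j + y)*(1/(2*y)) = (j + y)/(2*y))
a(z, s) = 2*z
8216 + a(-132, S(12, 0)) = 8216 + 2*(-132) = 8216 - 264 = 7952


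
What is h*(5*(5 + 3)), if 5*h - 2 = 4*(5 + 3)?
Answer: 272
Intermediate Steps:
h = 34/5 (h = 2/5 + (4*(5 + 3))/5 = 2/5 + (4*8)/5 = 2/5 + (1/5)*32 = 2/5 + 32/5 = 34/5 ≈ 6.8000)
h*(5*(5 + 3)) = 34*(5*(5 + 3))/5 = 34*(5*8)/5 = (34/5)*40 = 272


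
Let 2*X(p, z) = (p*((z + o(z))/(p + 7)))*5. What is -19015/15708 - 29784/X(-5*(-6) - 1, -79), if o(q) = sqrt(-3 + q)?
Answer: 2643680528011/14401644180 + 2144448*I*sqrt(82)/916835 ≈ 183.57 + 21.18*I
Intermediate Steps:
X(p, z) = 5*p*(z + sqrt(-3 + z))/(2*(7 + p)) (X(p, z) = ((p*((z + sqrt(-3 + z))/(p + 7)))*5)/2 = ((p*((z + sqrt(-3 + z))/(7 + p)))*5)/2 = ((p*(z + sqrt(-3 + z))/(7 + p))*5)/2 = (5*p*(z + sqrt(-3 + z))/(7 + p))/2 = 5*p*(z + sqrt(-3 + z))/(2*(7 + p)))
-19015/15708 - 29784/X(-5*(-6) - 1, -79) = -19015/15708 - 29784*2*(7 + (-5*(-6) - 1))/(5*(-79 + sqrt(-3 - 79))*(-5*(-6) - 1)) = -19015*1/15708 - 29784*2*(7 + (30 - 1))/(5*(-79 + sqrt(-82))*(30 - 1)) = -19015/15708 - 29784*2*(7 + 29)/(145*(-79 + I*sqrt(82))) = -19015/15708 - 29784*72/(145*(-79 + I*sqrt(82))) = -19015/15708 - 29784/(-11455/72 + 145*I*sqrt(82)/72)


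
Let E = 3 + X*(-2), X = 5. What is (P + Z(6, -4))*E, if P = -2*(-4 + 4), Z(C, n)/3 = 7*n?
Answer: 588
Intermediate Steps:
Z(C, n) = 21*n (Z(C, n) = 3*(7*n) = 21*n)
E = -7 (E = 3 + 5*(-2) = 3 - 10 = -7)
P = 0 (P = -2*0 = 0)
(P + Z(6, -4))*E = (0 + 21*(-4))*(-7) = (0 - 84)*(-7) = -84*(-7) = 588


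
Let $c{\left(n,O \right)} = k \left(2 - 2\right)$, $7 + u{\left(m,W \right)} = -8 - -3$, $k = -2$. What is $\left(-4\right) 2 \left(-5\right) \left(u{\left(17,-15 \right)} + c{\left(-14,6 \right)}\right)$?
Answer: $-480$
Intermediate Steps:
$u{\left(m,W \right)} = -12$ ($u{\left(m,W \right)} = -7 - 5 = -12$)
$c{\left(n,O \right)} = 0$ ($c{\left(n,O \right)} = - 2 \left(2 - 2\right) = \left(-2\right) 0 = 0$)
$\left(-4\right) 2 \left(-5\right) \left(u{\left(17,-15 \right)} + c{\left(-14,6 \right)}\right) = \left(-4\right) 2 \left(-5\right) \left(-12 + 0\right) = \left(-8\right) \left(-5\right) \left(-12\right) = 40 \left(-12\right) = -480$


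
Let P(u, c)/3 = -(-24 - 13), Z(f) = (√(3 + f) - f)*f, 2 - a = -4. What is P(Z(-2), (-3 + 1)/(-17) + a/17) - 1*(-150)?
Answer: 261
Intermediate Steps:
a = 6 (a = 2 - 1*(-4) = 2 + 4 = 6)
Z(f) = f*(√(3 + f) - f)
P(u, c) = 111 (P(u, c) = 3*(-(-24 - 13)) = 3*(-1*(-37)) = 3*37 = 111)
P(Z(-2), (-3 + 1)/(-17) + a/17) - 1*(-150) = 111 - 1*(-150) = 111 + 150 = 261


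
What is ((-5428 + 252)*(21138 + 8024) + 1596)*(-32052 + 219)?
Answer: 4804902179028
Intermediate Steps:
((-5428 + 252)*(21138 + 8024) + 1596)*(-32052 + 219) = (-5176*29162 + 1596)*(-31833) = (-150942512 + 1596)*(-31833) = -150940916*(-31833) = 4804902179028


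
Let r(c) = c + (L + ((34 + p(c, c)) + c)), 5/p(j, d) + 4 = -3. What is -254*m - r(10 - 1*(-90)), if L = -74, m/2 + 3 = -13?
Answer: 55781/7 ≈ 7968.7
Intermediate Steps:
m = -32 (m = -6 + 2*(-13) = -6 - 26 = -32)
p(j, d) = -5/7 (p(j, d) = 5/(-4 - 3) = 5/(-7) = 5*(-1/7) = -5/7)
r(c) = -285/7 + 2*c (r(c) = c + (-74 + ((34 - 5/7) + c)) = c + (-74 + (233/7 + c)) = c + (-285/7 + c) = -285/7 + 2*c)
-254*m - r(10 - 1*(-90)) = -254*(-32) - (-285/7 + 2*(10 - 1*(-90))) = 8128 - (-285/7 + 2*(10 + 90)) = 8128 - (-285/7 + 2*100) = 8128 - (-285/7 + 200) = 8128 - 1*1115/7 = 8128 - 1115/7 = 55781/7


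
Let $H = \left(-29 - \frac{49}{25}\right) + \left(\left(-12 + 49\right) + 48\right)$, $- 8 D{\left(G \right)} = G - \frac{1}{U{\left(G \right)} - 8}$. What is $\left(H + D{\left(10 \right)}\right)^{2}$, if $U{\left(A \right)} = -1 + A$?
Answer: $\frac{111999889}{40000} \approx 2800.0$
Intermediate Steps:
$D{\left(G \right)} = - \frac{G}{8} + \frac{1}{8 \left(-9 + G\right)}$ ($D{\left(G \right)} = - \frac{G - \frac{1}{\left(-1 + G\right) - 8}}{8} = - \frac{G - \frac{1}{-9 + G}}{8} = - \frac{G}{8} + \frac{1}{8 \left(-9 + G\right)}$)
$H = \frac{1351}{25}$ ($H = \left(-29 - 49 \cdot \frac{1}{25}\right) + \left(37 + 48\right) = \left(-29 - \frac{49}{25}\right) + 85 = - \frac{774}{25} + 85 = \frac{1351}{25} \approx 54.04$)
$\left(H + D{\left(10 \right)}\right)^{2} = \left(\frac{1351}{25} + \frac{1 - 10^{2} + 9 \cdot 10}{8 \left(-9 + 10\right)}\right)^{2} = \left(\frac{1351}{25} + \frac{1 - 100 + 90}{8 \cdot 1}\right)^{2} = \left(\frac{1351}{25} + \frac{1}{8} \cdot 1 \left(1 - 100 + 90\right)\right)^{2} = \left(\frac{1351}{25} + \frac{1}{8} \cdot 1 \left(-9\right)\right)^{2} = \left(\frac{1351}{25} - \frac{9}{8}\right)^{2} = \left(\frac{10583}{200}\right)^{2} = \frac{111999889}{40000}$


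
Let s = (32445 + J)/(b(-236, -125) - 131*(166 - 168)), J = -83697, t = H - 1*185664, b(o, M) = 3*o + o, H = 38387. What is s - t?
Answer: 50247083/341 ≈ 1.4735e+5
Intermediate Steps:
b(o, M) = 4*o
t = -147277 (t = 38387 - 1*185664 = 38387 - 185664 = -147277)
s = 25626/341 (s = (32445 - 83697)/(4*(-236) - 131*(166 - 168)) = -51252/(-944 - 131*(-2)) = -51252/(-944 + 262) = -51252/(-682) = -51252*(-1/682) = 25626/341 ≈ 75.150)
s - t = 25626/341 - 1*(-147277) = 25626/341 + 147277 = 50247083/341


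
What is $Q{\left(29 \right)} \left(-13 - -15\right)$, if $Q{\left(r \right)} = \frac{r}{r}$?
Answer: $2$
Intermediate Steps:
$Q{\left(r \right)} = 1$
$Q{\left(29 \right)} \left(-13 - -15\right) = 1 \left(-13 - -15\right) = 1 \left(-13 + 15\right) = 1 \cdot 2 = 2$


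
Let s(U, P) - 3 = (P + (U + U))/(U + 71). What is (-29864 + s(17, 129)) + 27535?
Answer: -204525/88 ≈ -2324.1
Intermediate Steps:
s(U, P) = 3 + (P + 2*U)/(71 + U) (s(U, P) = 3 + (P + (U + U))/(U + 71) = 3 + (P + 2*U)/(71 + U))
(-29864 + s(17, 129)) + 27535 = (-29864 + (213 + 129 + 5*17)/(71 + 17)) + 27535 = (-29864 + (213 + 129 + 85)/88) + 27535 = (-29864 + (1/88)*427) + 27535 = (-29864 + 427/88) + 27535 = -2627605/88 + 27535 = -204525/88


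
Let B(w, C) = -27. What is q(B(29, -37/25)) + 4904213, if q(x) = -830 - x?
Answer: 4903410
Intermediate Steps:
q(B(29, -37/25)) + 4904213 = (-830 - 1*(-27)) + 4904213 = (-830 + 27) + 4904213 = -803 + 4904213 = 4903410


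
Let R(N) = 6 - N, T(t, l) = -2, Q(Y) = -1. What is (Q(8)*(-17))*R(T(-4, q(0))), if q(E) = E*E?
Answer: 136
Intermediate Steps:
q(E) = E**2
(Q(8)*(-17))*R(T(-4, q(0))) = (-1*(-17))*(6 - 1*(-2)) = 17*(6 + 2) = 17*8 = 136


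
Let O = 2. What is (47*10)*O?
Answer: 940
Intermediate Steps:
(47*10)*O = (47*10)*2 = 470*2 = 940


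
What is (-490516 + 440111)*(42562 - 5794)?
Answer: -1853291040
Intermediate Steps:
(-490516 + 440111)*(42562 - 5794) = -50405*36768 = -1853291040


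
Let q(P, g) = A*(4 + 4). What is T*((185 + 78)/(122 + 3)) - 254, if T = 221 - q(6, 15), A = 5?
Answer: 15853/125 ≈ 126.82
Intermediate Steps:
q(P, g) = 40 (q(P, g) = 5*(4 + 4) = 5*8 = 40)
T = 181 (T = 221 - 1*40 = 221 - 40 = 181)
T*((185 + 78)/(122 + 3)) - 254 = 181*((185 + 78)/(122 + 3)) - 254 = 181*(263/125) - 254 = 47603/125 - 254 = 15853/125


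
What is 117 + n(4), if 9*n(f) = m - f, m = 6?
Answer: 1055/9 ≈ 117.22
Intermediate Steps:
n(f) = 2/3 - f/9 (n(f) = (6 - f)/9 = 2/3 - f/9)
117 + n(4) = 117 + (2/3 - 1/9*4) = 117 + (2/3 - 4/9) = 117 + 2/9 = 1055/9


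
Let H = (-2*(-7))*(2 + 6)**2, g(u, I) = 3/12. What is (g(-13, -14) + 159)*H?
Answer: 142688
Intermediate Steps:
g(u, I) = 1/4 (g(u, I) = 3*(1/12) = 1/4)
H = 896 (H = 14*8**2 = 14*64 = 896)
(g(-13, -14) + 159)*H = (1/4 + 159)*896 = (637/4)*896 = 142688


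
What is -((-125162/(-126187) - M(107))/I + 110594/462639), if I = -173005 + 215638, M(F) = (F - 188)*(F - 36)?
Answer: -310253864195045/829624359703023 ≈ -0.37397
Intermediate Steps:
M(F) = (-188 + F)*(-36 + F)
I = 42633
-((-125162/(-126187) - M(107))/I + 110594/462639) = -((-125162/(-126187) - (6768 + 107² - 224*107))/42633 + 110594/462639) = -((-125162*(-1/126187) - (6768 + 11449 - 23968))*(1/42633) + 110594*(1/462639)) = -((125162/126187 - 1*(-5751))*(1/42633) + 110594/462639) = -((125162/126187 + 5751)*(1/42633) + 110594/462639) = -((725826599/126187)*(1/42633) + 110594/462639) = -(725826599/5379730371 + 110594/462639) = -1*310253864195045/829624359703023 = -310253864195045/829624359703023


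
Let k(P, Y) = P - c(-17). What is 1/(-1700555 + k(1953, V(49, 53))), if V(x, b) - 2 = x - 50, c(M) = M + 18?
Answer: -1/1698603 ≈ -5.8872e-7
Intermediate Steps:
c(M) = 18 + M
V(x, b) = -48 + x (V(x, b) = 2 + (x - 50) = 2 + (-50 + x) = -48 + x)
k(P, Y) = -1 + P (k(P, Y) = P - (18 - 17) = P - 1*1 = P - 1 = -1 + P)
1/(-1700555 + k(1953, V(49, 53))) = 1/(-1700555 + (-1 + 1953)) = 1/(-1700555 + 1952) = 1/(-1698603) = -1/1698603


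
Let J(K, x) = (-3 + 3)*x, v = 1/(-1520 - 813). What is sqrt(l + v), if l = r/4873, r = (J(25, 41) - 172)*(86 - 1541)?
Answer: sqrt(6637640156036263)/11368709 ≈ 7.1663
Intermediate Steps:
v = -1/2333 (v = 1/(-2333) = -1/2333 ≈ -0.00042863)
J(K, x) = 0 (J(K, x) = 0*x = 0)
r = 250260 (r = (0 - 172)*(86 - 1541) = -172*(-1455) = 250260)
l = 250260/4873 ≈ 51.356
sqrt(l + v) = sqrt(250260/4873 - 1/2333) = sqrt(583851707/11368709) = sqrt(6637640156036263)/11368709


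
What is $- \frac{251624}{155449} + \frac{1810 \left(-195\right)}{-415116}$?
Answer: $- \frac{635736203}{827299578} \approx -0.76845$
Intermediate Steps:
$- \frac{251624}{155449} + \frac{1810 \left(-195\right)}{-415116} = \left(-251624\right) \frac{1}{155449} - - \frac{4525}{5322} = - \frac{251624}{155449} + \frac{4525}{5322} = - \frac{635736203}{827299578}$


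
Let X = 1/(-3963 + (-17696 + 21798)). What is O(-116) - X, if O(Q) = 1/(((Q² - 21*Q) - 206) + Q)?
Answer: -15431/2164230 ≈ -0.0071300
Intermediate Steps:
X = 1/139 (X = 1/(-3963 + 4102) = 1/139 ≈ 0.0071942)
O(Q) = 1/(-206 + Q² - 20*Q) (O(Q) = 1/((-206 + Q² - 21*Q) + Q) = 1/(-206 + Q² - 20*Q))
O(-116) - X = 1/(-206 + (-116)² - 20*(-116)) - 1*1/139 = 1/(-206 + 13456 + 2320) - 1/139 = 1/15570 - 1/139 = -15431/2164230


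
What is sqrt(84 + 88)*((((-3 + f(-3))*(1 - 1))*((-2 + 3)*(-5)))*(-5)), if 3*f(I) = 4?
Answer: 0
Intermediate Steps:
f(I) = 4/3 (f(I) = (1/3)*4 = 4/3)
sqrt(84 + 88)*((((-3 + f(-3))*(1 - 1))*((-2 + 3)*(-5)))*(-5)) = sqrt(84 + 88)*((((-3 + 4/3)*(1 - 1))*((-2 + 3)*(-5)))*(-5)) = sqrt(172)*(((-5/3*0)*(1*(-5)))*(-5)) = (2*sqrt(43))*((0*(-5))*(-5)) = (2*sqrt(43))*(0*(-5)) = (2*sqrt(43))*0 = 0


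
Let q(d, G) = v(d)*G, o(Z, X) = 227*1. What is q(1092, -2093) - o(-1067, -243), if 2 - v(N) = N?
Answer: 2281143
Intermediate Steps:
v(N) = 2 - N
o(Z, X) = 227
q(d, G) = G*(2 - d) (q(d, G) = (2 - d)*G = G*(2 - d))
q(1092, -2093) - o(-1067, -243) = -2093*(2 - 1*1092) - 1*227 = -2093*(2 - 1092) - 227 = -2093*(-1090) - 227 = 2281370 - 227 = 2281143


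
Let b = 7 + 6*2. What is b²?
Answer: 361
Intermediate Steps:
b = 19 (b = 7 + 12 = 19)
b² = 19² = 361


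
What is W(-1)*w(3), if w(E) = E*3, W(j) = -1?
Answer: -9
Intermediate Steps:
w(E) = 3*E
W(-1)*w(3) = -3*3 = -1*9 = -9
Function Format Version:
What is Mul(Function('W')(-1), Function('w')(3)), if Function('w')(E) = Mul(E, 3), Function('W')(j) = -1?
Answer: -9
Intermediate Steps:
Function('w')(E) = Mul(3, E)
Mul(Function('W')(-1), Function('w')(3)) = Mul(-1, Mul(3, 3)) = Mul(-1, 9) = -9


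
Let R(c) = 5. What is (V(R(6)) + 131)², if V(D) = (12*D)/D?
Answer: 20449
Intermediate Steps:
V(D) = 12
(V(R(6)) + 131)² = (12 + 131)² = 143² = 20449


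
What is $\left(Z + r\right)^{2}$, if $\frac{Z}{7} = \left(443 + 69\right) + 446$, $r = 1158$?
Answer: $61842496$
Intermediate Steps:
$Z = 6706$ ($Z = 7 \left(\left(443 + 69\right) + 446\right) = 7 \left(512 + 446\right) = 7 \cdot 958 = 6706$)
$\left(Z + r\right)^{2} = \left(6706 + 1158\right)^{2} = 7864^{2} = 61842496$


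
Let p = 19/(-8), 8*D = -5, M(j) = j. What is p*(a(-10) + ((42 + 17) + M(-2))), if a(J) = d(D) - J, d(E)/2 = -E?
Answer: -5187/32 ≈ -162.09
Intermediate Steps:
D = -5/8 (D = (⅛)*(-5) = -5/8 ≈ -0.62500)
d(E) = -2*E (d(E) = 2*(-E) = -2*E)
p = -19/8 (p = 19*(-⅛) = -19/8 ≈ -2.3750)
a(J) = 5/4 - J (a(J) = -2*(-5/8) - J = 5/4 - J)
p*(a(-10) + ((42 + 17) + M(-2))) = -19*((5/4 - 1*(-10)) + ((42 + 17) - 2))/8 = -19*((5/4 + 10) + (59 - 2))/8 = -19*(45/4 + 57)/8 = -19/8*273/4 = -5187/32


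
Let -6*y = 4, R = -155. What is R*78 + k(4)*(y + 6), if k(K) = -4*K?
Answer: -36526/3 ≈ -12175.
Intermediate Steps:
y = -2/3 (y = -1/6*4 = -2/3 ≈ -0.66667)
R*78 + k(4)*(y + 6) = -155*78 + (-4*4)*(-2/3 + 6) = -12090 - 16*16/3 = -12090 - 256/3 = -36526/3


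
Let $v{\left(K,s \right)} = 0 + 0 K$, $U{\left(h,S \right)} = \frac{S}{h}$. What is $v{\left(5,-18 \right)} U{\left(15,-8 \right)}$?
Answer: $0$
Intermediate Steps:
$v{\left(K,s \right)} = 0$ ($v{\left(K,s \right)} = 0 + 0 = 0$)
$v{\left(5,-18 \right)} U{\left(15,-8 \right)} = 0 \left(- \frac{8}{15}\right) = 0$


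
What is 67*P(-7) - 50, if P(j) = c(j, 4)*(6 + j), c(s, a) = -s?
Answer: -519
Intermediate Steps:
P(j) = -j*(6 + j) (P(j) = (-j)*(6 + j) = -j*(6 + j))
67*P(-7) - 50 = 67*(-1*(-7)*(6 - 7)) - 50 = 67*(-1*(-7)*(-1)) - 50 = 67*(-7) - 50 = -469 - 50 = -519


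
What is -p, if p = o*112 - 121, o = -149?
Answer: 16809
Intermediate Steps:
p = -16809 (p = -149*112 - 121 = -16688 - 121 = -16809)
-p = -1*(-16809) = 16809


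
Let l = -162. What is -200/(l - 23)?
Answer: 40/37 ≈ 1.0811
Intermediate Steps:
-200/(l - 23) = -200/(-162 - 23) = -200/(-185) = -1/185*(-200) = 40/37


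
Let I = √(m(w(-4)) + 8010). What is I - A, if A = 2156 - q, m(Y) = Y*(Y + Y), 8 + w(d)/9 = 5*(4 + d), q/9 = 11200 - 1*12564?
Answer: -14432 + 3*√2042 ≈ -14296.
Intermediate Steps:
q = -12276 (q = 9*(11200 - 1*12564) = 9*(11200 - 12564) = 9*(-1364) = -12276)
w(d) = 108 + 45*d (w(d) = -72 + 9*(5*(4 + d)) = -72 + 9*(20 + 5*d) = -72 + (180 + 45*d) = 108 + 45*d)
m(Y) = 2*Y² (m(Y) = Y*(2*Y) = 2*Y²)
I = 3*√2042 (I = √(2*(108 + 45*(-4))² + 8010) = √(2*(108 - 180)² + 8010) = √(2*(-72)² + 8010) = √(2*5184 + 8010) = √(10368 + 8010) = √18378 = 3*√2042 ≈ 135.57)
A = 14432 (A = 2156 - 1*(-12276) = 2156 + 12276 = 14432)
I - A = 3*√2042 - 1*14432 = 3*√2042 - 14432 = -14432 + 3*√2042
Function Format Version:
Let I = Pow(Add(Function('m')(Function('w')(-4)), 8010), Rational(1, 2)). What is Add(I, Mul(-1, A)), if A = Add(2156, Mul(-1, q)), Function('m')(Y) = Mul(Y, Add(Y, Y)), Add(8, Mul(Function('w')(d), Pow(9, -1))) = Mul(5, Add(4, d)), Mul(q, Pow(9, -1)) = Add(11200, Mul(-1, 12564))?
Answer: Add(-14432, Mul(3, Pow(2042, Rational(1, 2)))) ≈ -14296.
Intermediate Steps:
q = -12276 (q = Mul(9, Add(11200, Mul(-1, 12564))) = Mul(9, Add(11200, -12564)) = Mul(9, -1364) = -12276)
Function('w')(d) = Add(108, Mul(45, d)) (Function('w')(d) = Add(-72, Mul(9, Mul(5, Add(4, d)))) = Add(-72, Mul(9, Add(20, Mul(5, d)))) = Add(-72, Add(180, Mul(45, d))) = Add(108, Mul(45, d)))
Function('m')(Y) = Mul(2, Pow(Y, 2)) (Function('m')(Y) = Mul(Y, Mul(2, Y)) = Mul(2, Pow(Y, 2)))
I = Mul(3, Pow(2042, Rational(1, 2))) (I = Pow(Add(Mul(2, Pow(Add(108, Mul(45, -4)), 2)), 8010), Rational(1, 2)) = Pow(Add(Mul(2, Pow(Add(108, -180), 2)), 8010), Rational(1, 2)) = Pow(Add(Mul(2, Pow(-72, 2)), 8010), Rational(1, 2)) = Pow(Add(Mul(2, 5184), 8010), Rational(1, 2)) = Pow(Add(10368, 8010), Rational(1, 2)) = Pow(18378, Rational(1, 2)) = Mul(3, Pow(2042, Rational(1, 2))) ≈ 135.57)
A = 14432 (A = Add(2156, Mul(-1, -12276)) = Add(2156, 12276) = 14432)
Add(I, Mul(-1, A)) = Add(Mul(3, Pow(2042, Rational(1, 2))), Mul(-1, 14432)) = Add(Mul(3, Pow(2042, Rational(1, 2))), -14432) = Add(-14432, Mul(3, Pow(2042, Rational(1, 2))))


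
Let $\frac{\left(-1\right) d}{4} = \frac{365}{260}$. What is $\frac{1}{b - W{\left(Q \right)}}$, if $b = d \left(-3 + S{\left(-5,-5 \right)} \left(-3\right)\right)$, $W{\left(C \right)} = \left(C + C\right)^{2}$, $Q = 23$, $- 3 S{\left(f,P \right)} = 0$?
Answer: $- \frac{13}{27289} \approx -0.00047638$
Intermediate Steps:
$S{\left(f,P \right)} = 0$ ($S{\left(f,P \right)} = \left(- \frac{1}{3}\right) 0 = 0$)
$d = - \frac{73}{13}$ ($d = - 4 \cdot \frac{365}{260} = - 4 \cdot 365 \cdot \frac{1}{260} = \left(-4\right) \frac{73}{52} = - \frac{73}{13} \approx -5.6154$)
$W{\left(C \right)} = 4 C^{2}$ ($W{\left(C \right)} = \left(2 C\right)^{2} = 4 C^{2}$)
$b = \frac{219}{13}$ ($b = - \frac{73 \left(-3 + 0 \left(-3\right)\right)}{13} = - \frac{73 \left(-3 + 0\right)}{13} = \left(- \frac{73}{13}\right) \left(-3\right) = \frac{219}{13} \approx 16.846$)
$\frac{1}{b - W{\left(Q \right)}} = \frac{1}{\frac{219}{13} - 4 \cdot 23^{2}} = \frac{1}{\frac{219}{13} - 4 \cdot 529} = \frac{1}{\frac{219}{13} - 2116} = \frac{1}{- \frac{27289}{13}} = - \frac{13}{27289}$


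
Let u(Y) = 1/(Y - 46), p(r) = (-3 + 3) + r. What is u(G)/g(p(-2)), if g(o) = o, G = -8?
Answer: 1/108 ≈ 0.0092593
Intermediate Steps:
p(r) = r (p(r) = 0 + r = r)
u(Y) = 1/(-46 + Y)
u(G)/g(p(-2)) = 1/((-2)*(-46 - 8)) = -½/(-54) = -½*(-1/54) = 1/108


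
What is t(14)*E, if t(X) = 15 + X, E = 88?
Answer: 2552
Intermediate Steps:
t(14)*E = (15 + 14)*88 = 29*88 = 2552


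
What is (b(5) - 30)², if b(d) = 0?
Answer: 900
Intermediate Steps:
(b(5) - 30)² = (0 - 30)² = (-30)² = 900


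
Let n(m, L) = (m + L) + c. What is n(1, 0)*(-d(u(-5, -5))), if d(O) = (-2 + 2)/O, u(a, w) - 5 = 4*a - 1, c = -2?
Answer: 0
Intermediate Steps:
n(m, L) = -2 + L + m (n(m, L) = (m + L) - 2 = (L + m) - 2 = -2 + L + m)
u(a, w) = 4 + 4*a (u(a, w) = 5 + (4*a - 1) = 5 + (-1 + 4*a) = 4 + 4*a)
d(O) = 0 (d(O) = 0/O = 0)
n(1, 0)*(-d(u(-5, -5))) = (-2 + 0 + 1)*(-1*0) = -1*0 = 0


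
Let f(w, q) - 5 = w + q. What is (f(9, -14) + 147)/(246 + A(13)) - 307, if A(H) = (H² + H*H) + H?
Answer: -61044/199 ≈ -306.75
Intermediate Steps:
A(H) = H + 2*H² (A(H) = (H² + H²) + H = 2*H² + H = H + 2*H²)
f(w, q) = 5 + q + w (f(w, q) = 5 + (w + q) = 5 + (q + w) = 5 + q + w)
(f(9, -14) + 147)/(246 + A(13)) - 307 = ((5 - 14 + 9) + 147)/(246 + 13*(1 + 2*13)) - 307 = (0 + 147)/(246 + 13*(1 + 26)) - 307 = 147/(246 + 13*27) - 307 = 147/(246 + 351) - 307 = 147/597 - 307 = 147*(1/597) - 307 = 49/199 - 307 = -61044/199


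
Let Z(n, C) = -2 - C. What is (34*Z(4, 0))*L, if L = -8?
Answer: 544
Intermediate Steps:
(34*Z(4, 0))*L = (34*(-2 - 1*0))*(-8) = (34*(-2 + 0))*(-8) = (34*(-2))*(-8) = -68*(-8) = 544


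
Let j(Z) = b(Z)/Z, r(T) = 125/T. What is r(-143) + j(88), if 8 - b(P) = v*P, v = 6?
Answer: -970/143 ≈ -6.7832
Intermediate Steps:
b(P) = 8 - 6*P
j(Z) = (8 - 6*Z)/Z
r(-143) + j(88) = 125/(-143) + (-6 + 8/88) = 125*(-1/143) + (-6 + 8*(1/88)) = -125/143 + (-6 + 1/11) = -125/143 - 65/11 = -970/143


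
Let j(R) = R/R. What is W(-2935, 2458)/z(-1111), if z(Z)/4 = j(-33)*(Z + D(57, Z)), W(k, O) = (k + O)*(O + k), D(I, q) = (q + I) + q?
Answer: -25281/1456 ≈ -17.363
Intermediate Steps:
j(R) = 1
D(I, q) = I + 2*q (D(I, q) = (I + q) + q = I + 2*q)
W(k, O) = (O + k)² (W(k, O) = (O + k)*(O + k) = (O + k)²)
z(Z) = 228 + 12*Z (z(Z) = 4*(1*(Z + (57 + 2*Z))) = 4*(1*(57 + 3*Z)) = 4*(57 + 3*Z) = 228 + 12*Z)
W(-2935, 2458)/z(-1111) = (2458 - 2935)²/(228 + 12*(-1111)) = (-477)²/(228 - 13332) = 227529/(-13104) = 227529*(-1/13104) = -25281/1456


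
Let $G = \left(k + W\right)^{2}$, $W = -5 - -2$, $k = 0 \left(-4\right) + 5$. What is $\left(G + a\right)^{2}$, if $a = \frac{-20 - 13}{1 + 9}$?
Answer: $\frac{49}{100} \approx 0.49$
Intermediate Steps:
$k = 5$ ($k = 0 + 5 = 5$)
$a = - \frac{33}{10} \approx -3.3$
$W = -3$ ($W = -5 + 2 = -3$)
$G = 4$ ($G = \left(5 - 3\right)^{2} = 2^{2} = 4$)
$\left(G + a\right)^{2} = \left(4 - \frac{33}{10}\right)^{2} = \left(\frac{7}{10}\right)^{2} = \frac{49}{100}$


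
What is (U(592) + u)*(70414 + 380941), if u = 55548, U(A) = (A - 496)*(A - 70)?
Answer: 47690169300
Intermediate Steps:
U(A) = (-496 + A)*(-70 + A)
(U(592) + u)*(70414 + 380941) = ((34720 + 592² - 566*592) + 55548)*(70414 + 380941) = ((34720 + 350464 - 335072) + 55548)*451355 = (50112 + 55548)*451355 = 105660*451355 = 47690169300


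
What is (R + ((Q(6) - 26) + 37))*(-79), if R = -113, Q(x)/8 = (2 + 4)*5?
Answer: -10902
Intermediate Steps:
Q(x) = 240 (Q(x) = 8*((2 + 4)*5) = 8*(6*5) = 8*30 = 240)
(R + ((Q(6) - 26) + 37))*(-79) = (-113 + ((240 - 26) + 37))*(-79) = (-113 + (214 + 37))*(-79) = (-113 + 251)*(-79) = 138*(-79) = -10902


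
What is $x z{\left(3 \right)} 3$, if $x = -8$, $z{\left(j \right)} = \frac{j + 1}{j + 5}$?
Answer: $-12$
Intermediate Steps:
$z{\left(j \right)} = \frac{1 + j}{5 + j}$
$x z{\left(3 \right)} 3 = - 8 \frac{1 + 3}{5 + 3} \cdot 3 = - 8 \cdot \frac{1}{8} \cdot 4 \cdot 3 = \left(-8\right) \frac{1}{2} \cdot 3 = \left(-4\right) 3 = -12$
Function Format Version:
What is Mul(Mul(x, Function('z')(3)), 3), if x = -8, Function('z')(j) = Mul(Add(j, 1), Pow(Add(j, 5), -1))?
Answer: -12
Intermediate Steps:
Function('z')(j) = Mul(Pow(Add(5, j), -1), Add(1, j)) (Function('z')(j) = Mul(Add(1, j), Pow(Add(5, j), -1)) = Mul(Pow(Add(5, j), -1), Add(1, j)))
Mul(Mul(x, Function('z')(3)), 3) = Mul(Mul(-8, Mul(Pow(Add(5, 3), -1), Add(1, 3))), 3) = Mul(Mul(-8, Mul(Pow(8, -1), 4)), 3) = Mul(Mul(-8, Mul(Rational(1, 8), 4)), 3) = Mul(Mul(-8, Rational(1, 2)), 3) = Mul(-4, 3) = -12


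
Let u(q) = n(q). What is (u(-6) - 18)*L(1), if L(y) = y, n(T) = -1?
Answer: -19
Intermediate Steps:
u(q) = -1
(u(-6) - 18)*L(1) = (-1 - 18)*1 = -19*1 = -19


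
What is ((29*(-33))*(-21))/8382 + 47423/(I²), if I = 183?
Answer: 32440243/8506206 ≈ 3.8137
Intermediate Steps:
((29*(-33))*(-21))/8382 + 47423/(I²) = ((29*(-33))*(-21))/8382 + 47423/(183²) = -957*(-21)*(1/8382) + 47423/33489 = 20097*(1/8382) + 47423*(1/33489) = 609/254 + 47423/33489 = 32440243/8506206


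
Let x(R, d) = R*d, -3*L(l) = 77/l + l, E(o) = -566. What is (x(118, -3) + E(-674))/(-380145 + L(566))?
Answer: 520720/215268881 ≈ 0.0024189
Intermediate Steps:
L(l) = -77/(3*l) - l/3 (L(l) = -(77/l + l)/3 = -(l + 77/l)/3 = -77/(3*l) - l/3)
(x(118, -3) + E(-674))/(-380145 + L(566)) = (118*(-3) - 566)/(-380145 + (1/3)*(-77 - 1*566**2)/566) = (-354 - 566)/(-380145 + (1/3)*(1/566)*(-77 - 1*320356)) = -920/(-380145 + (1/3)*(1/566)*(-77 - 320356)) = -920/(-380145 + (1/3)*(1/566)*(-320433)) = -920/(-380145 - 106811/566) = -920/(-215268881/566) = -920*(-566/215268881) = 520720/215268881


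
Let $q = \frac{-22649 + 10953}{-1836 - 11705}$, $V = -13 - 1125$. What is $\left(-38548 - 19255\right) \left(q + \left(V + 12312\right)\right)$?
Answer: $- \frac{8746682330490}{13541} \approx -6.4594 \cdot 10^{8}$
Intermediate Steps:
$V = -1138$ ($V = -13 - 1125 = -1138$)
$q = \frac{11696}{13541}$ ($q = - \frac{11696}{-13541} = \left(-11696\right) \left(- \frac{1}{13541}\right) = \frac{11696}{13541} \approx 0.86375$)
$\left(-38548 - 19255\right) \left(q + \left(V + 12312\right)\right) = \left(-38548 - 19255\right) \left(\frac{11696}{13541} + \left(-1138 + 12312\right)\right) = - 57803 \left(\frac{11696}{13541} + 11174\right) = \left(-57803\right) \frac{151318830}{13541} = - \frac{8746682330490}{13541}$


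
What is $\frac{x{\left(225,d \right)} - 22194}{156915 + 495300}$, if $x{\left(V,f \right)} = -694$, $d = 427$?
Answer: $- \frac{22888}{652215} \approx -0.035093$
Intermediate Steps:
$\frac{x{\left(225,d \right)} - 22194}{156915 + 495300} = \frac{-694 - 22194}{156915 + 495300} = - \frac{22888}{652215}$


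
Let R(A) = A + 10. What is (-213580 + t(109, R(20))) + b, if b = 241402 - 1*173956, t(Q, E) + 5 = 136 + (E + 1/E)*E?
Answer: -145102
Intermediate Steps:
R(A) = 10 + A
t(Q, E) = 131 + E*(E + 1/E) (t(Q, E) = -5 + (136 + (E + 1/E)*E) = -5 + (136 + E*(E + 1/E)) = 131 + E*(E + 1/E))
b = 67446 (b = 241402 - 173956 = 67446)
(-213580 + t(109, R(20))) + b = (-213580 + (132 + (10 + 20)²)) + 67446 = (-213580 + (132 + 30²)) + 67446 = (-213580 + (132 + 900)) + 67446 = (-213580 + 1032) + 67446 = -212548 + 67446 = -145102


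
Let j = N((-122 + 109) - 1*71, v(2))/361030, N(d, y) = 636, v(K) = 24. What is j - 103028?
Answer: -18598099102/180515 ≈ -1.0303e+5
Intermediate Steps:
j = 318/180515 (j = 636/361030 = 636*(1/361030) = 318/180515 ≈ 0.0017616)
j - 103028 = 318/180515 - 103028 = -18598099102/180515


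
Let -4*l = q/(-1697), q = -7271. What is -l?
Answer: 7271/6788 ≈ 1.0712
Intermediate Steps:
l = -7271/6788 (l = -(-7271)/(4*(-1697)) = -(-7271)*(-1)/(4*1697) = -¼*7271/1697 = -7271/6788 ≈ -1.0712)
-l = -1*(-7271/6788) = 7271/6788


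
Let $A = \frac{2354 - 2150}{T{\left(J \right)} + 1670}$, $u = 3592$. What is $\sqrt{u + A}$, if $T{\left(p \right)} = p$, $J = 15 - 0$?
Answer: $\frac{2 \sqrt{2549709985}}{1685} \approx 59.934$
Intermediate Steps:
$J = 15$ ($J = 15 + 0 = 15$)
$A = \frac{204}{1685}$ ($A = \frac{2354 - 2150}{15 + 1670} = \frac{204}{1685} \approx 0.12107$)
$\sqrt{u + A} = \sqrt{3592 + \frac{204}{1685}} = \sqrt{\frac{6052724}{1685}} = \frac{2 \sqrt{2549709985}}{1685}$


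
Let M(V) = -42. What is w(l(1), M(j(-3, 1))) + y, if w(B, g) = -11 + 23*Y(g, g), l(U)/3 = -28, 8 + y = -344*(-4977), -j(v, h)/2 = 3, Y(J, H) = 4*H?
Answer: 1708205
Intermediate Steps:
j(v, h) = -6 (j(v, h) = -2*3 = -6)
y = 1712080 (y = -8 - 344*(-4977) = -8 + 1712088 = 1712080)
l(U) = -84 (l(U) = 3*(-28) = -84)
w(B, g) = -11 + 92*g (w(B, g) = -11 + 23*(4*g) = -11 + 92*g)
w(l(1), M(j(-3, 1))) + y = (-11 + 92*(-42)) + 1712080 = (-11 - 3864) + 1712080 = -3875 + 1712080 = 1708205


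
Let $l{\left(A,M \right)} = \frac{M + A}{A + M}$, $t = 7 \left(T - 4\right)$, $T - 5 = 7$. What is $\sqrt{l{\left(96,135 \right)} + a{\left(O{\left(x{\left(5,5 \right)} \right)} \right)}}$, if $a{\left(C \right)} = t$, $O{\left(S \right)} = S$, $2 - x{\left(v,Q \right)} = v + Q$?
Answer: $\sqrt{57} \approx 7.5498$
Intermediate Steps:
$T = 12$ ($T = 5 + 7 = 12$)
$x{\left(v,Q \right)} = 2 - Q - v$ ($x{\left(v,Q \right)} = 2 - \left(v + Q\right) = 2 - \left(Q + v\right) = 2 - Q - v$)
$t = 56$ ($t = 7 \left(12 - 4\right) = 7 \cdot 8 = 56$)
$a{\left(C \right)} = 56$
$l{\left(A,M \right)} = 1$ ($l{\left(A,M \right)} = \frac{A + M}{A + M} = 1$)
$\sqrt{l{\left(96,135 \right)} + a{\left(O{\left(x{\left(5,5 \right)} \right)} \right)}} = \sqrt{1 + 56} = \sqrt{57}$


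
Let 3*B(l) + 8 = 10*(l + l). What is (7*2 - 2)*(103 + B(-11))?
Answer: 324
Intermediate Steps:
B(l) = -8/3 + 20*l/3 (B(l) = -8/3 + (10*(l + l))/3 = -8/3 + (10*(2*l))/3 = -8/3 + (20*l)/3 = -8/3 + 20*l/3)
(7*2 - 2)*(103 + B(-11)) = (7*2 - 2)*(103 + (-8/3 + (20/3)*(-11))) = (14 - 2)*(103 + (-8/3 - 220/3)) = 12*(103 - 76) = 12*27 = 324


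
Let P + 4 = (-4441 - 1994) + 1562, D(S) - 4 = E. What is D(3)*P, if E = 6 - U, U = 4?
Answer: -29262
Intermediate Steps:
E = 2 (E = 6 - 1*4 = 6 - 4 = 2)
D(S) = 6 (D(S) = 4 + 2 = 6)
P = -4877 (P = -4 + ((-4441 - 1994) + 1562) = -4 + (-6435 + 1562) = -4 - 4873 = -4877)
D(3)*P = 6*(-4877) = -29262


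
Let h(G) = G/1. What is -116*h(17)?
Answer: -1972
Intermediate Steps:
h(G) = G (h(G) = G*1 = G)
-116*h(17) = -116*17 = -1972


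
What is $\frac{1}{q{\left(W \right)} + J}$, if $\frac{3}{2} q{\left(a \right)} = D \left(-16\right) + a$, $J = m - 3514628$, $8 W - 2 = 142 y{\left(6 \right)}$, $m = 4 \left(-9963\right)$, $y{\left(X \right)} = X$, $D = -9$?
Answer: $- \frac{6}{21325877} \approx -2.8135 \cdot 10^{-7}$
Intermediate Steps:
$m = -39852$
$W = \frac{427}{4}$ ($W = \frac{1}{4} + \frac{142 \cdot 6}{8} = \frac{1}{4} + \frac{1}{8} \cdot 852 = \frac{1}{4} + \frac{213}{2} = \frac{427}{4} \approx 106.75$)
$J = -3554480$ ($J = -39852 - 3514628 = -3554480$)
$q{\left(a \right)} = 96 + \frac{2 a}{3}$ ($q{\left(a \right)} = \frac{2 \left(\left(-9\right) \left(-16\right) + a\right)}{3} = \frac{2 \left(144 + a\right)}{3} = 96 + \frac{2 a}{3}$)
$\frac{1}{q{\left(W \right)} + J} = \frac{1}{\left(96 + \frac{2}{3} \cdot \frac{427}{4}\right) - 3554480} = \frac{1}{\left(96 + \frac{427}{6}\right) - 3554480} = \frac{1}{\frac{1003}{6} - 3554480} = \frac{1}{- \frac{21325877}{6}} = - \frac{6}{21325877}$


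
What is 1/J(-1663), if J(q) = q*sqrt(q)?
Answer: I*sqrt(1663)/2765569 ≈ 1.4746e-5*I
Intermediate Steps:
J(q) = q**(3/2)
1/J(-1663) = 1/((-1663)**(3/2)) = 1/(-1663*I*sqrt(1663)) = I*sqrt(1663)/2765569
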